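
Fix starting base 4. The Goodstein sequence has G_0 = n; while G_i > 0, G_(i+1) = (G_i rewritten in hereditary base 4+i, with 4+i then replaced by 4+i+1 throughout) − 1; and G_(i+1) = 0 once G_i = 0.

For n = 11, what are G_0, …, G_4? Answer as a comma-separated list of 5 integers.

i=0: 11 = 2·4 + 3 (b=4); 4→5: 2·5 + 3 = 13; 13−1 = 12
i=1: 12 = 2·5 + 2 (b=5); 5→6: 2·6 + 2 = 14; 14−1 = 13
i=2: 13 = 2·6 + 1 (b=6); 6→7: 2·7 + 1 = 15; 15−1 = 14
i=3: 14 = 2·7 (b=7); 7→8: 2·8 = 16; 16−1 = 15

11, 12, 13, 14, 15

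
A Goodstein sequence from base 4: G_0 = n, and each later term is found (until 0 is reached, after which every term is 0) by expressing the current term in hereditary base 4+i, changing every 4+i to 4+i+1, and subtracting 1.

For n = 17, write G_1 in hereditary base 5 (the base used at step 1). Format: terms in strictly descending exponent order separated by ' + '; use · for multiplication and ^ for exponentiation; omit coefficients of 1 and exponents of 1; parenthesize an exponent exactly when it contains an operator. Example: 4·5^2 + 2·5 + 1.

17 —HB4→ 4^2 + 1 —bump→ 5^2 + 1 = 26 —(−1)→ 25
25 —HB5→ 5^2 —bump→ 6^2 = 36 —(−1)→ 35

5^2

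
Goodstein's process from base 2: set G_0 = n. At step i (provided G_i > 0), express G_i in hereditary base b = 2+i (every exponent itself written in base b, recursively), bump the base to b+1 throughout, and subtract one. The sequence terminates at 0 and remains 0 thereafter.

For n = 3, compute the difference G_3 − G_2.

-1

i=0: 3 = 2 + 1 (b=2); 2→3: 3 + 1 = 4; 4−1 = 3
i=1: 3 = 3 (b=3); 3→4: 4 = 4; 4−1 = 3
i=2: 3 = 3 (b=4); 4→5: 3 = 3; 3−1 = 2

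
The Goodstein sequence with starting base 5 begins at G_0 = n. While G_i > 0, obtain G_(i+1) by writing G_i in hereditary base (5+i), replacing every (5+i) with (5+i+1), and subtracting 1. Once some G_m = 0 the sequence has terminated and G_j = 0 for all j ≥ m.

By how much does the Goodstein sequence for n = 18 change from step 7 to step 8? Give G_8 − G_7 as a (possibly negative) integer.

1

i=0: 18 = 3·5 + 3 (b=5); 5→6: 3·6 + 3 = 21; 21−1 = 20
i=1: 20 = 3·6 + 2 (b=6); 6→7: 3·7 + 2 = 23; 23−1 = 22
i=2: 22 = 3·7 + 1 (b=7); 7→8: 3·8 + 1 = 25; 25−1 = 24
i=3: 24 = 3·8 (b=8); 8→9: 3·9 = 27; 27−1 = 26
i=4: 26 = 2·9 + 8 (b=9); 9→10: 2·10 + 8 = 28; 28−1 = 27
i=5: 27 = 2·10 + 7 (b=10); 10→11: 2·11 + 7 = 29; 29−1 = 28
i=6: 28 = 2·11 + 6 (b=11); 11→12: 2·12 + 6 = 30; 30−1 = 29
i=7: 29 = 2·12 + 5 (b=12); 12→13: 2·13 + 5 = 31; 31−1 = 30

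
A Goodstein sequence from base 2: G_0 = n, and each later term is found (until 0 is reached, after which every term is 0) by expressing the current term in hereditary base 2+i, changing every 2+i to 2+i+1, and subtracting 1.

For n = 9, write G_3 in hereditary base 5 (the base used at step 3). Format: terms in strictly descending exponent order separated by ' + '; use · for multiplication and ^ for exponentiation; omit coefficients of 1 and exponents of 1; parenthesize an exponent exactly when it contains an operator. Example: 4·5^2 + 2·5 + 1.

i=0: 9 = 2^(2 + 1) + 1 (b=2); 2→3: 3^(3 + 1) + 1 = 82; 82−1 = 81
i=1: 81 = 3^(3 + 1) (b=3); 3→4: 4^(4 + 1) = 1024; 1024−1 = 1023
i=2: 1023 = 3·4^4 + 3·4^3 + 3·4^2 + 3·4 + 3 (b=4); 4→5: 3·5^5 + 3·5^3 + 3·5^2 + 3·5 + 3 = 9843; 9843−1 = 9842
i=3: 9842 = 3·5^5 + 3·5^3 + 3·5^2 + 3·5 + 2 (b=5); 5→6: 3·6^6 + 3·6^3 + 3·6^2 + 3·6 + 2 = 140744; 140744−1 = 140743

3·5^5 + 3·5^3 + 3·5^2 + 3·5 + 2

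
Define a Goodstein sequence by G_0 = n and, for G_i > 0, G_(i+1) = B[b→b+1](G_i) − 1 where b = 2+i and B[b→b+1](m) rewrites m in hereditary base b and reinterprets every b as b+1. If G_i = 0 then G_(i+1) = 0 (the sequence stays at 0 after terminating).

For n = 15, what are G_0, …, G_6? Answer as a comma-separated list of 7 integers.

15, 111, 1283, 18752, 326593, 6588344, 150994943

G_0=15  [base 2] 2^(2 + 1) + 2^2 + 2 + 1  →[2↦3]→  3^(3 + 1) + 3^3 + 3 + 1 = 112  −1 ⇒ G_1=111
G_1=111  [base 3] 3^(3 + 1) + 3^3 + 3  →[3↦4]→  4^(4 + 1) + 4^4 + 4 = 1284  −1 ⇒ G_2=1283
G_2=1283  [base 4] 4^(4 + 1) + 4^4 + 3  →[4↦5]→  5^(5 + 1) + 5^5 + 3 = 18753  −1 ⇒ G_3=18752
G_3=18752  [base 5] 5^(5 + 1) + 5^5 + 2  →[5↦6]→  6^(6 + 1) + 6^6 + 2 = 326594  −1 ⇒ G_4=326593
G_4=326593  [base 6] 6^(6 + 1) + 6^6 + 1  →[6↦7]→  7^(7 + 1) + 7^7 + 1 = 6588345  −1 ⇒ G_5=6588344
G_5=6588344  [base 7] 7^(7 + 1) + 7^7  →[7↦8]→  8^(8 + 1) + 8^8 = 150994944  −1 ⇒ G_6=150994943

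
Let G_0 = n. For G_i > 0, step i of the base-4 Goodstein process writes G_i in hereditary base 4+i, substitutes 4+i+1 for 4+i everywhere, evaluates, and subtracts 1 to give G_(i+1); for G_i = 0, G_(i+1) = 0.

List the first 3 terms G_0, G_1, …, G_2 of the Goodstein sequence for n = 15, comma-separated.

15, 17, 19

15 —HB4→ 3·4 + 3 —bump→ 3·5 + 3 = 18 —(−1)→ 17
17 —HB5→ 3·5 + 2 —bump→ 3·6 + 2 = 20 —(−1)→ 19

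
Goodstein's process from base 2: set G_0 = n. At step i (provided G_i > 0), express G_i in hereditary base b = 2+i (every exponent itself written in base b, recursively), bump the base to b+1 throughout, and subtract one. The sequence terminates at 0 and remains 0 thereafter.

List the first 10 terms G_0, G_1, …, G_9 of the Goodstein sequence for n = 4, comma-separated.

G_0=4  [base 2] 2^2  →[2↦3]→  3^3 = 27  −1 ⇒ G_1=26
G_1=26  [base 3] 2·3^2 + 2·3 + 2  →[3↦4]→  2·4^2 + 2·4 + 2 = 42  −1 ⇒ G_2=41
G_2=41  [base 4] 2·4^2 + 2·4 + 1  →[4↦5]→  2·5^2 + 2·5 + 1 = 61  −1 ⇒ G_3=60
G_3=60  [base 5] 2·5^2 + 2·5  →[5↦6]→  2·6^2 + 2·6 = 84  −1 ⇒ G_4=83
G_4=83  [base 6] 2·6^2 + 6 + 5  →[6↦7]→  2·7^2 + 7 + 5 = 110  −1 ⇒ G_5=109
G_5=109  [base 7] 2·7^2 + 7 + 4  →[7↦8]→  2·8^2 + 8 + 4 = 140  −1 ⇒ G_6=139
G_6=139  [base 8] 2·8^2 + 8 + 3  →[8↦9]→  2·9^2 + 9 + 3 = 174  −1 ⇒ G_7=173
G_7=173  [base 9] 2·9^2 + 9 + 2  →[9↦10]→  2·10^2 + 10 + 2 = 212  −1 ⇒ G_8=211
G_8=211  [base 10] 2·10^2 + 10 + 1  →[10↦11]→  2·11^2 + 11 + 1 = 254  −1 ⇒ G_9=253

4, 26, 41, 60, 83, 109, 139, 173, 211, 253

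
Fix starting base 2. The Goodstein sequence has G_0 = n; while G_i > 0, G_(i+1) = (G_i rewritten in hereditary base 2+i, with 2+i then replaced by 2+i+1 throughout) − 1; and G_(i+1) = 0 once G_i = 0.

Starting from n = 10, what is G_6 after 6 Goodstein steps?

84073323

(0) 10|_2 = 2^(2 + 1) + 2 ↦ 3^(3 + 1) + 3|_3 = 84 ⇒ 83
(1) 83|_3 = 3^(3 + 1) + 2 ↦ 4^(4 + 1) + 2|_4 = 1026 ⇒ 1025
(2) 1025|_4 = 4^(4 + 1) + 1 ↦ 5^(5 + 1) + 1|_5 = 15626 ⇒ 15625
(3) 15625|_5 = 5^(5 + 1) ↦ 6^(6 + 1)|_6 = 279936 ⇒ 279935
(4) 279935|_6 = 5·6^6 + 5·6^5 + 5·6^4 + 5·6^3 + 5·6^2 + 5·6 + 5 ↦ 5·7^7 + 5·7^5 + 5·7^4 + 5·7^3 + 5·7^2 + 5·7 + 5|_7 = 4215755 ⇒ 4215754
(5) 4215754|_7 = 5·7^7 + 5·7^5 + 5·7^4 + 5·7^3 + 5·7^2 + 5·7 + 4 ↦ 5·8^8 + 5·8^5 + 5·8^4 + 5·8^3 + 5·8^2 + 5·8 + 4|_8 = 84073324 ⇒ 84073323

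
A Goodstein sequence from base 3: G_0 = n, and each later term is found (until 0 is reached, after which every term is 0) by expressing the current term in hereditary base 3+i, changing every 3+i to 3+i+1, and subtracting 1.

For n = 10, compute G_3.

step 0: 10 = 3^2 + 1; sub 4 for 3: 4^2 + 1; = 17; G_1 = 17−1 = 16
step 1: 16 = 4^2; sub 5 for 4: 5^2; = 25; G_2 = 25−1 = 24
step 2: 24 = 4·5 + 4; sub 6 for 5: 4·6 + 4; = 28; G_3 = 28−1 = 27

27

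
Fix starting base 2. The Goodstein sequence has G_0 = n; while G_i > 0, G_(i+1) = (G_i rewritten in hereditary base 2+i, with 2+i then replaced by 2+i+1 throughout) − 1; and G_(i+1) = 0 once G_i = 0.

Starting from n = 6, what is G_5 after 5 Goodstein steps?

i=0: 6 = 2^2 + 2 (b=2); 2→3: 3^3 + 3 = 30; 30−1 = 29
i=1: 29 = 3^3 + 2 (b=3); 3→4: 4^4 + 2 = 258; 258−1 = 257
i=2: 257 = 4^4 + 1 (b=4); 4→5: 5^5 + 1 = 3126; 3126−1 = 3125
i=3: 3125 = 5^5 (b=5); 5→6: 6^6 = 46656; 46656−1 = 46655
i=4: 46655 = 5·6^5 + 5·6^4 + 5·6^3 + 5·6^2 + 5·6 + 5 (b=6); 6→7: 5·7^5 + 5·7^4 + 5·7^3 + 5·7^2 + 5·7 + 5 = 98040; 98040−1 = 98039
i=5: 98039 = 5·7^5 + 5·7^4 + 5·7^3 + 5·7^2 + 5·7 + 4 (b=7); 7→8: 5·8^5 + 5·8^4 + 5·8^3 + 5·8^2 + 5·8 + 4 = 187244; 187244−1 = 187243

98039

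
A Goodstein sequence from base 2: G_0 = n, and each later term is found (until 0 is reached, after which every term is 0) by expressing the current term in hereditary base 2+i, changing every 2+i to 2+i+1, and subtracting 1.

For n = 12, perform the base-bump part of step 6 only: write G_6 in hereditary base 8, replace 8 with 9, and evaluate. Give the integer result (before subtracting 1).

3486784575

[0] 12 ≡ 2^(2 + 1) + 2^2 (base 2). Lift 3: 108. −1: 107.
[1] 107 ≡ 3^(3 + 1) + 2·3^2 + 2·3 + 2 (base 3). Lift 4: 1066. −1: 1065.
[2] 1065 ≡ 4^(4 + 1) + 2·4^2 + 2·4 + 1 (base 4). Lift 5: 15686. −1: 15685.
[3] 15685 ≡ 5^(5 + 1) + 2·5^2 + 2·5 (base 5). Lift 6: 280020. −1: 280019.
[4] 280019 ≡ 6^(6 + 1) + 2·6^2 + 6 + 5 (base 6). Lift 7: 5764911. −1: 5764910.
[5] 5764910 ≡ 7^(7 + 1) + 2·7^2 + 7 + 4 (base 7). Lift 8: 134217868. −1: 134217867.
[6] 134217867 ≡ 8^(8 + 1) + 2·8^2 + 8 + 3 (base 8). Lift 9: 3486784575. −1: 3486784574.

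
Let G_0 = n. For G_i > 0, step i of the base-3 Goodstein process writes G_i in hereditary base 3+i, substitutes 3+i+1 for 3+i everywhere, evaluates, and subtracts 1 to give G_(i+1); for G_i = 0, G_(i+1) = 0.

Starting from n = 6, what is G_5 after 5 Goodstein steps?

i=0: 6 = 2·3 (b=3); 3→4: 2·4 = 8; 8−1 = 7
i=1: 7 = 4 + 3 (b=4); 4→5: 5 + 3 = 8; 8−1 = 7
i=2: 7 = 5 + 2 (b=5); 5→6: 6 + 2 = 8; 8−1 = 7
i=3: 7 = 6 + 1 (b=6); 6→7: 7 + 1 = 8; 8−1 = 7
i=4: 7 = 7 (b=7); 7→8: 8 = 8; 8−1 = 7
i=5: 7 = 7 (b=8); 8→9: 7 = 7; 7−1 = 6

7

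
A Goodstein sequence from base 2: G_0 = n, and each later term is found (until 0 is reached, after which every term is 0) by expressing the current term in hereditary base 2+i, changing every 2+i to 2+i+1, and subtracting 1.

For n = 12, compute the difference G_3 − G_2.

14620

12 —HB2→ 2^(2 + 1) + 2^2 —bump→ 3^(3 + 1) + 3^3 = 108 —(−1)→ 107
107 —HB3→ 3^(3 + 1) + 2·3^2 + 2·3 + 2 —bump→ 4^(4 + 1) + 2·4^2 + 2·4 + 2 = 1066 —(−1)→ 1065
1065 —HB4→ 4^(4 + 1) + 2·4^2 + 2·4 + 1 —bump→ 5^(5 + 1) + 2·5^2 + 2·5 + 1 = 15686 —(−1)→ 15685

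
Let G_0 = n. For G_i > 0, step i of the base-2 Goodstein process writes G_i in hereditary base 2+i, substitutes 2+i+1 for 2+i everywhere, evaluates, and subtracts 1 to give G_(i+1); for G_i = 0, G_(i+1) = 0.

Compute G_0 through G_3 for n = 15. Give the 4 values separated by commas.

15, 111, 1283, 18752

15 —HB2→ 2^(2 + 1) + 2^2 + 2 + 1 —bump→ 3^(3 + 1) + 3^3 + 3 + 1 = 112 —(−1)→ 111
111 —HB3→ 3^(3 + 1) + 3^3 + 3 —bump→ 4^(4 + 1) + 4^4 + 4 = 1284 —(−1)→ 1283
1283 —HB4→ 4^(4 + 1) + 4^4 + 3 —bump→ 5^(5 + 1) + 5^5 + 3 = 18753 —(−1)→ 18752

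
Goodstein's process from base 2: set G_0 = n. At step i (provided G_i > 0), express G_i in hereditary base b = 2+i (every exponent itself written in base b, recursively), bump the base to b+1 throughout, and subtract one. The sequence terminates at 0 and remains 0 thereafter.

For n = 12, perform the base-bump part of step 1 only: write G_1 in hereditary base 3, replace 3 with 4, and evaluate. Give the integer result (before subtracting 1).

1066

step 0: 12 = 2^(2 + 1) + 2^2; sub 3 for 2: 3^(3 + 1) + 3^3; = 108; G_1 = 108−1 = 107
step 1: 107 = 3^(3 + 1) + 2·3^2 + 2·3 + 2; sub 4 for 3: 4^(4 + 1) + 2·4^2 + 2·4 + 2; = 1066; G_2 = 1066−1 = 1065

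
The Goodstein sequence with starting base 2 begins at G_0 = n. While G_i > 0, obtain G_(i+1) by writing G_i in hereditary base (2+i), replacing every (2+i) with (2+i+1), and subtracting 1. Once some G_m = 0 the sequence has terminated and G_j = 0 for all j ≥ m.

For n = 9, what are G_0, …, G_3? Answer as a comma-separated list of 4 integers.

9 —HB2→ 2^(2 + 1) + 1 —bump→ 3^(3 + 1) + 1 = 82 —(−1)→ 81
81 —HB3→ 3^(3 + 1) —bump→ 4^(4 + 1) = 1024 —(−1)→ 1023
1023 —HB4→ 3·4^4 + 3·4^3 + 3·4^2 + 3·4 + 3 —bump→ 3·5^5 + 3·5^3 + 3·5^2 + 3·5 + 3 = 9843 —(−1)→ 9842

9, 81, 1023, 9842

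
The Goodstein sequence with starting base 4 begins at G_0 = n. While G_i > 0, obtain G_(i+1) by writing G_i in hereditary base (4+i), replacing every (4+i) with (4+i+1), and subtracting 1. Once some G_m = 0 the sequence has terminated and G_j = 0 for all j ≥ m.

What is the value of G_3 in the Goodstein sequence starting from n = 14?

i=0: 14 = 3·4 + 2 (b=4); 4→5: 3·5 + 2 = 17; 17−1 = 16
i=1: 16 = 3·5 + 1 (b=5); 5→6: 3·6 + 1 = 19; 19−1 = 18
i=2: 18 = 3·6 (b=6); 6→7: 3·7 = 21; 21−1 = 20
i=3: 20 = 2·7 + 6 (b=7); 7→8: 2·8 + 6 = 22; 22−1 = 21

20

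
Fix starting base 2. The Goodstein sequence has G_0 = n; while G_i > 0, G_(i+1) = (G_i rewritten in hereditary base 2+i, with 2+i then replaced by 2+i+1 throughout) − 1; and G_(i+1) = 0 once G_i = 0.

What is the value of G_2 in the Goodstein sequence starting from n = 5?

(0) 5|_2 = 2^2 + 1 ↦ 3^3 + 1|_3 = 28 ⇒ 27
(1) 27|_3 = 3^3 ↦ 4^4|_4 = 256 ⇒ 255

255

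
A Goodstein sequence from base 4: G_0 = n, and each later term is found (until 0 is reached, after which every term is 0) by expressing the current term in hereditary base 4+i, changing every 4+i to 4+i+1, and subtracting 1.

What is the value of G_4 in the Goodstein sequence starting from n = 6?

5

i=0: 6 = 4 + 2 (b=4); 4→5: 5 + 2 = 7; 7−1 = 6
i=1: 6 = 5 + 1 (b=5); 5→6: 6 + 1 = 7; 7−1 = 6
i=2: 6 = 6 (b=6); 6→7: 7 = 7; 7−1 = 6
i=3: 6 = 6 (b=7); 7→8: 6 = 6; 6−1 = 5
i=4: 5 = 5 (b=8); 8→9: 5 = 5; 5−1 = 4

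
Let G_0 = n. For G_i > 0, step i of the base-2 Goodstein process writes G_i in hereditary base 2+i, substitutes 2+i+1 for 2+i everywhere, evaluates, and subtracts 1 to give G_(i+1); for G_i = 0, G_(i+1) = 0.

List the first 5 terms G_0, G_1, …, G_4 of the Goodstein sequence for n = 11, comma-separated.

11, 84, 1027, 15627, 279937

step 0: 11 = 2^(2 + 1) + 2 + 1; sub 3 for 2: 3^(3 + 1) + 3 + 1; = 85; G_1 = 85−1 = 84
step 1: 84 = 3^(3 + 1) + 3; sub 4 for 3: 4^(4 + 1) + 4; = 1028; G_2 = 1028−1 = 1027
step 2: 1027 = 4^(4 + 1) + 3; sub 5 for 4: 5^(5 + 1) + 3; = 15628; G_3 = 15628−1 = 15627
step 3: 15627 = 5^(5 + 1) + 2; sub 6 for 5: 6^(6 + 1) + 2; = 279938; G_4 = 279938−1 = 279937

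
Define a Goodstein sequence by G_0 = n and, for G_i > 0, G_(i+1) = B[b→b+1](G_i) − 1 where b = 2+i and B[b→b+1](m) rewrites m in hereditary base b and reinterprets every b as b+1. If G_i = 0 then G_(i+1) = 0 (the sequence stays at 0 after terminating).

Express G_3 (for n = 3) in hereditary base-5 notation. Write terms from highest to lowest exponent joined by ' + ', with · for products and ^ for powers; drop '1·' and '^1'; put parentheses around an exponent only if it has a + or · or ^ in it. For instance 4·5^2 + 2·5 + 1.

2

(0) 3|_2 = 2 + 1 ↦ 3 + 1|_3 = 4 ⇒ 3
(1) 3|_3 = 3 ↦ 4|_4 = 4 ⇒ 3
(2) 3|_4 = 3 ↦ 3|_5 = 3 ⇒ 2
(3) 2|_5 = 2 ↦ 2|_6 = 2 ⇒ 1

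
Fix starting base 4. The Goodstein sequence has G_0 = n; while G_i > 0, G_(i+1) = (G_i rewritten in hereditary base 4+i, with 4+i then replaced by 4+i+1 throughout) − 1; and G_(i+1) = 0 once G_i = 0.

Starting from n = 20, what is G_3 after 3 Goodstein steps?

20 —HB4→ 4^2 + 4 —bump→ 5^2 + 5 = 30 —(−1)→ 29
29 —HB5→ 5^2 + 4 —bump→ 6^2 + 4 = 40 —(−1)→ 39
39 —HB6→ 6^2 + 3 —bump→ 7^2 + 3 = 52 —(−1)→ 51

51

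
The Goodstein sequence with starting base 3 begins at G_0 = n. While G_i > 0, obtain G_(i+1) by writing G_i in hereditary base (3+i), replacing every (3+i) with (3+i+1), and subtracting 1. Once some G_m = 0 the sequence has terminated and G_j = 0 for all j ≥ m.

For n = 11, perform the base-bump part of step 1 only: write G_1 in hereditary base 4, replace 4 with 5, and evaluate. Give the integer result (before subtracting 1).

26

base 3: 11 = 3^2 + 2; at 4: 4^2 + 2 = 18; next = 17
base 4: 17 = 4^2 + 1; at 5: 5^2 + 1 = 26; next = 25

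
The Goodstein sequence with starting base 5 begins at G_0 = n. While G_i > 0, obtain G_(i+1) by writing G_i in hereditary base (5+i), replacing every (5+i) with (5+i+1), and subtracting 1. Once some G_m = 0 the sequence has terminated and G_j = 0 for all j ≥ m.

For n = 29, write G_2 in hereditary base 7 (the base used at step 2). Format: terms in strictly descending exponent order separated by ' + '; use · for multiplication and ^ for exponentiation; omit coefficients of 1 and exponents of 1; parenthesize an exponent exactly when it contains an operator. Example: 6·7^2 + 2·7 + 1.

7^2 + 2

G_0 = 29. HB_5(29) = 5^2 + 4. Bump = 40. G_1 = 39.
G_1 = 39. HB_6(39) = 6^2 + 3. Bump = 52. G_2 = 51.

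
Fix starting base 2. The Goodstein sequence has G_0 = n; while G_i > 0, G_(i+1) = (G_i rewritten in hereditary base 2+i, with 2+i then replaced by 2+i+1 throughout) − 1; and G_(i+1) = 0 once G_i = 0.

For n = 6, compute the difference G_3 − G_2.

2868

G_0 = 6. HB_2(6) = 2^2 + 2. Bump = 30. G_1 = 29.
G_1 = 29. HB_3(29) = 3^3 + 2. Bump = 258. G_2 = 257.
G_2 = 257. HB_4(257) = 4^4 + 1. Bump = 3126. G_3 = 3125.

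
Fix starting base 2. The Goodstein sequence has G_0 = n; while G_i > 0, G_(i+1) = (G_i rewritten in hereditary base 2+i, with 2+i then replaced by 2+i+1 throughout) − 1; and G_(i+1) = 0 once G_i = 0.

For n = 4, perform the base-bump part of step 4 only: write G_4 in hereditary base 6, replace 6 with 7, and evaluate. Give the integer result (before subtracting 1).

110

G_0 = 4. HB_2(4) = 2^2. Bump = 27. G_1 = 26.
G_1 = 26. HB_3(26) = 2·3^2 + 2·3 + 2. Bump = 42. G_2 = 41.
G_2 = 41. HB_4(41) = 2·4^2 + 2·4 + 1. Bump = 61. G_3 = 60.
G_3 = 60. HB_5(60) = 2·5^2 + 2·5. Bump = 84. G_4 = 83.
G_4 = 83. HB_6(83) = 2·6^2 + 6 + 5. Bump = 110. G_5 = 109.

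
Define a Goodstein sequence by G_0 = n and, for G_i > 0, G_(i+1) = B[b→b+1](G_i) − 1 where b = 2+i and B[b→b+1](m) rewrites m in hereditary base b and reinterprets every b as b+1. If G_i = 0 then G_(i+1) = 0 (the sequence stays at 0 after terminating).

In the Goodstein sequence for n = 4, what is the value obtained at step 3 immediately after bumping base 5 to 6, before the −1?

G_0=4  [base 2] 2^2  →[2↦3]→  3^3 = 27  −1 ⇒ G_1=26
G_1=26  [base 3] 2·3^2 + 2·3 + 2  →[3↦4]→  2·4^2 + 2·4 + 2 = 42  −1 ⇒ G_2=41
G_2=41  [base 4] 2·4^2 + 2·4 + 1  →[4↦5]→  2·5^2 + 2·5 + 1 = 61  −1 ⇒ G_3=60

84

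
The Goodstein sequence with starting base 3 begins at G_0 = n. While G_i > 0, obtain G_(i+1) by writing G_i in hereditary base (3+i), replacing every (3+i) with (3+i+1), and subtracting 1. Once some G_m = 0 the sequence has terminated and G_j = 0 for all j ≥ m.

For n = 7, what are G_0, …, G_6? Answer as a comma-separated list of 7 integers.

step 0: 7 = 2·3 + 1; sub 4 for 3: 2·4 + 1; = 9; G_1 = 9−1 = 8
step 1: 8 = 2·4; sub 5 for 4: 2·5; = 10; G_2 = 10−1 = 9
step 2: 9 = 5 + 4; sub 6 for 5: 6 + 4; = 10; G_3 = 10−1 = 9
step 3: 9 = 6 + 3; sub 7 for 6: 7 + 3; = 10; G_4 = 10−1 = 9
step 4: 9 = 7 + 2; sub 8 for 7: 8 + 2; = 10; G_5 = 10−1 = 9
step 5: 9 = 8 + 1; sub 9 for 8: 9 + 1; = 10; G_6 = 10−1 = 9

7, 8, 9, 9, 9, 9, 9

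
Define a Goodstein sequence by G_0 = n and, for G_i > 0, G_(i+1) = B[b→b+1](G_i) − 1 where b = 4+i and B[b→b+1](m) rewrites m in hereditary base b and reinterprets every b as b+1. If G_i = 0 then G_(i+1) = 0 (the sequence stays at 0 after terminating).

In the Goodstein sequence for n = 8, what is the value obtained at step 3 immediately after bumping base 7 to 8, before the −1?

10

(0) 8|_4 = 2·4 ↦ 2·5|_5 = 10 ⇒ 9
(1) 9|_5 = 5 + 4 ↦ 6 + 4|_6 = 10 ⇒ 9
(2) 9|_6 = 6 + 3 ↦ 7 + 3|_7 = 10 ⇒ 9
(3) 9|_7 = 7 + 2 ↦ 8 + 2|_8 = 10 ⇒ 9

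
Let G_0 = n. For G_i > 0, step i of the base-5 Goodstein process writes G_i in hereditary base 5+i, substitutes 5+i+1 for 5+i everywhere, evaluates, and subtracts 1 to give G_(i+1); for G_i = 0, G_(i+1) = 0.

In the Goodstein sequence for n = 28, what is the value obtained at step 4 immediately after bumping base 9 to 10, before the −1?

base 5: 28 = 5^2 + 3; at 6: 6^2 + 3 = 39; next = 38
base 6: 38 = 6^2 + 2; at 7: 7^2 + 2 = 51; next = 50
base 7: 50 = 7^2 + 1; at 8: 8^2 + 1 = 65; next = 64
base 8: 64 = 8^2; at 9: 9^2 = 81; next = 80

88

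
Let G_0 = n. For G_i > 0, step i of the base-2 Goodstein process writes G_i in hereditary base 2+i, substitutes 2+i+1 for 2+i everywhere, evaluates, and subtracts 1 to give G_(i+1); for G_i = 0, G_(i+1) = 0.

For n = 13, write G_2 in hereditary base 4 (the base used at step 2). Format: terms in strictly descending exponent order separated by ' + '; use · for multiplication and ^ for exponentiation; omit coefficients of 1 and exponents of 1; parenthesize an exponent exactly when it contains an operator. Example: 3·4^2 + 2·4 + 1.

base 2: 13 = 2^(2 + 1) + 2^2 + 1; at 3: 3^(3 + 1) + 3^3 + 1 = 109; next = 108
base 3: 108 = 3^(3 + 1) + 3^3; at 4: 4^(4 + 1) + 4^4 = 1280; next = 1279

4^(4 + 1) + 3·4^3 + 3·4^2 + 3·4 + 3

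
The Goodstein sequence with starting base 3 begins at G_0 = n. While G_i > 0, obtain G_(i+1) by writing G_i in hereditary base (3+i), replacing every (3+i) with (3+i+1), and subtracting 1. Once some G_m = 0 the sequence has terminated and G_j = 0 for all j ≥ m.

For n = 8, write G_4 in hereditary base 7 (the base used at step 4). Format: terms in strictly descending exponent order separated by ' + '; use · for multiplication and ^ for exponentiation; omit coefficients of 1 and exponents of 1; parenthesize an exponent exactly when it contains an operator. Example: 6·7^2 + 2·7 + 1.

[0] 8 ≡ 2·3 + 2 (base 3). Lift 4: 10. −1: 9.
[1] 9 ≡ 2·4 + 1 (base 4). Lift 5: 11. −1: 10.
[2] 10 ≡ 2·5 (base 5). Lift 6: 12. −1: 11.
[3] 11 ≡ 6 + 5 (base 6). Lift 7: 12. −1: 11.
[4] 11 ≡ 7 + 4 (base 7). Lift 8: 12. −1: 11.

7 + 4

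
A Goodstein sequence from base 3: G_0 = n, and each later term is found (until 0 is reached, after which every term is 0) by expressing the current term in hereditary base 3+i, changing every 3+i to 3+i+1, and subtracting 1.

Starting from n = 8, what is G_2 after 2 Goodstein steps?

10

base 3: 8 = 2·3 + 2; at 4: 2·4 + 2 = 10; next = 9
base 4: 9 = 2·4 + 1; at 5: 2·5 + 1 = 11; next = 10
base 5: 10 = 2·5; at 6: 2·6 = 12; next = 11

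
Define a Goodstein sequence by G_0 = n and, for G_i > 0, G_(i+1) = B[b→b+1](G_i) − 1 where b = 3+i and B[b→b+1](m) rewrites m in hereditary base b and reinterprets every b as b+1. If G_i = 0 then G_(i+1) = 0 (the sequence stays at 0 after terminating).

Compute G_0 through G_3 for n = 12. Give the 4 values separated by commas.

G_0 = 12. HB_3(12) = 3^2 + 3. Bump = 20. G_1 = 19.
G_1 = 19. HB_4(19) = 4^2 + 3. Bump = 28. G_2 = 27.
G_2 = 27. HB_5(27) = 5^2 + 2. Bump = 38. G_3 = 37.

12, 19, 27, 37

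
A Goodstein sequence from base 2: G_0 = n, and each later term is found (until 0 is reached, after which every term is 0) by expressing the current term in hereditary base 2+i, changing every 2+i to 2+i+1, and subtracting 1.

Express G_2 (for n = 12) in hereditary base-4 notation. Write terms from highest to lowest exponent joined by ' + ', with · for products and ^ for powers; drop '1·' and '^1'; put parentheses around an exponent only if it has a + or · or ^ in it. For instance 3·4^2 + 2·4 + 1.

4^(4 + 1) + 2·4^2 + 2·4 + 1

G_0 = 12. HB_2(12) = 2^(2 + 1) + 2^2. Bump = 108. G_1 = 107.
G_1 = 107. HB_3(107) = 3^(3 + 1) + 2·3^2 + 2·3 + 2. Bump = 1066. G_2 = 1065.
G_2 = 1065. HB_4(1065) = 4^(4 + 1) + 2·4^2 + 2·4 + 1. Bump = 15686. G_3 = 15685.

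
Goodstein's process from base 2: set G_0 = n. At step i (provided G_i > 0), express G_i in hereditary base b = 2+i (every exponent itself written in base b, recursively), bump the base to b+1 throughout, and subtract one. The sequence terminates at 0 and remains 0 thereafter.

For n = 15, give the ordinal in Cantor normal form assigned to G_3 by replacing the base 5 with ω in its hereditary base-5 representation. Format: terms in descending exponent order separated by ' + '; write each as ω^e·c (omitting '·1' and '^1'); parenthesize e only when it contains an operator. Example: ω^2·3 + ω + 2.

G_0 = 15. HB_2(15) = 2^(2 + 1) + 2^2 + 2 + 1. Bump = 112. G_1 = 111.
G_1 = 111. HB_3(111) = 3^(3 + 1) + 3^3 + 3. Bump = 1284. G_2 = 1283.
G_2 = 1283. HB_4(1283) = 4^(4 + 1) + 4^4 + 3. Bump = 18753. G_3 = 18752.
G_3 = 18752. HB_5(18752) = 5^(5 + 1) + 5^5 + 2. Bump = 326594. G_4 = 326593.

ω^(ω + 1) + ω^ω + 2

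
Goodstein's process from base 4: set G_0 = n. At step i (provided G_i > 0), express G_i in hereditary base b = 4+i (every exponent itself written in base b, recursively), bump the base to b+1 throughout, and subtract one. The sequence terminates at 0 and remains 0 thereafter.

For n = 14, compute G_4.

21

14 —HB4→ 3·4 + 2 —bump→ 3·5 + 2 = 17 —(−1)→ 16
16 —HB5→ 3·5 + 1 —bump→ 3·6 + 1 = 19 —(−1)→ 18
18 —HB6→ 3·6 —bump→ 3·7 = 21 —(−1)→ 20
20 —HB7→ 2·7 + 6 —bump→ 2·8 + 6 = 22 —(−1)→ 21
21 —HB8→ 2·8 + 5 —bump→ 2·9 + 5 = 23 —(−1)→ 22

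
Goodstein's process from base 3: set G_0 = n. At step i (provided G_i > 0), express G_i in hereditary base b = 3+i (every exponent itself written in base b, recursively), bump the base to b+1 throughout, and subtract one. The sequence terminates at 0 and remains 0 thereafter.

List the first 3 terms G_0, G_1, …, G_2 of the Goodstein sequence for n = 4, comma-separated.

4, 4, 4

G_0=4  [base 3] 3 + 1  →[3↦4]→  4 + 1 = 5  −1 ⇒ G_1=4
G_1=4  [base 4] 4  →[4↦5]→  5 = 5  −1 ⇒ G_2=4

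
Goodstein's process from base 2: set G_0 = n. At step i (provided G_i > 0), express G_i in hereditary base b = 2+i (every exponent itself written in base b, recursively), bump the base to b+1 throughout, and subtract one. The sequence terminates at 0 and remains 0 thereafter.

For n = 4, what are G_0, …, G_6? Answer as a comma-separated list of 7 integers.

4, 26, 41, 60, 83, 109, 139

(0) 4|_2 = 2^2 ↦ 3^3|_3 = 27 ⇒ 26
(1) 26|_3 = 2·3^2 + 2·3 + 2 ↦ 2·4^2 + 2·4 + 2|_4 = 42 ⇒ 41
(2) 41|_4 = 2·4^2 + 2·4 + 1 ↦ 2·5^2 + 2·5 + 1|_5 = 61 ⇒ 60
(3) 60|_5 = 2·5^2 + 2·5 ↦ 2·6^2 + 2·6|_6 = 84 ⇒ 83
(4) 83|_6 = 2·6^2 + 6 + 5 ↦ 2·7^2 + 7 + 5|_7 = 110 ⇒ 109
(5) 109|_7 = 2·7^2 + 7 + 4 ↦ 2·8^2 + 8 + 4|_8 = 140 ⇒ 139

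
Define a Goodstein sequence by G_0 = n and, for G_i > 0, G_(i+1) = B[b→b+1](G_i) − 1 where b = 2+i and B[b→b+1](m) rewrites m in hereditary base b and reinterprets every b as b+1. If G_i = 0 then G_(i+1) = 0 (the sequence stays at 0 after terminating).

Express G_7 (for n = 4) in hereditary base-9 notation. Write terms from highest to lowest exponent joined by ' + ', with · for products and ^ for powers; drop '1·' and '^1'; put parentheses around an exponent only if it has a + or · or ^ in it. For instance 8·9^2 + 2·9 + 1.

2·9^2 + 9 + 2

step 0: 4 = 2^2; sub 3 for 2: 3^3; = 27; G_1 = 27−1 = 26
step 1: 26 = 2·3^2 + 2·3 + 2; sub 4 for 3: 2·4^2 + 2·4 + 2; = 42; G_2 = 42−1 = 41
step 2: 41 = 2·4^2 + 2·4 + 1; sub 5 for 4: 2·5^2 + 2·5 + 1; = 61; G_3 = 61−1 = 60
step 3: 60 = 2·5^2 + 2·5; sub 6 for 5: 2·6^2 + 2·6; = 84; G_4 = 84−1 = 83
step 4: 83 = 2·6^2 + 6 + 5; sub 7 for 6: 2·7^2 + 7 + 5; = 110; G_5 = 110−1 = 109
step 5: 109 = 2·7^2 + 7 + 4; sub 8 for 7: 2·8^2 + 8 + 4; = 140; G_6 = 140−1 = 139
step 6: 139 = 2·8^2 + 8 + 3; sub 9 for 8: 2·9^2 + 9 + 3; = 174; G_7 = 174−1 = 173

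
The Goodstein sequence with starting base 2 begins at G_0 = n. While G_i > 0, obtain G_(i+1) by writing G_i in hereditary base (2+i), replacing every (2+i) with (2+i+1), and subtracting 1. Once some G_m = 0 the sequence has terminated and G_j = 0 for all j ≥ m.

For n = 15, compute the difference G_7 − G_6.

3373455337

base 2: 15 = 2^(2 + 1) + 2^2 + 2 + 1; at 3: 3^(3 + 1) + 3^3 + 3 + 1 = 112; next = 111
base 3: 111 = 3^(3 + 1) + 3^3 + 3; at 4: 4^(4 + 1) + 4^4 + 4 = 1284; next = 1283
base 4: 1283 = 4^(4 + 1) + 4^4 + 3; at 5: 5^(5 + 1) + 5^5 + 3 = 18753; next = 18752
base 5: 18752 = 5^(5 + 1) + 5^5 + 2; at 6: 6^(6 + 1) + 6^6 + 2 = 326594; next = 326593
base 6: 326593 = 6^(6 + 1) + 6^6 + 1; at 7: 7^(7 + 1) + 7^7 + 1 = 6588345; next = 6588344
base 7: 6588344 = 7^(7 + 1) + 7^7; at 8: 8^(8 + 1) + 8^8 = 150994944; next = 150994943
base 8: 150994943 = 8^(8 + 1) + 7·8^7 + 7·8^6 + 7·8^5 + 7·8^4 + 7·8^3 + 7·8^2 + 7·8 + 7; at 9: 9^(9 + 1) + 7·9^7 + 7·9^6 + 7·9^5 + 7·9^4 + 7·9^3 + 7·9^2 + 7·9 + 7 = 3524450281; next = 3524450280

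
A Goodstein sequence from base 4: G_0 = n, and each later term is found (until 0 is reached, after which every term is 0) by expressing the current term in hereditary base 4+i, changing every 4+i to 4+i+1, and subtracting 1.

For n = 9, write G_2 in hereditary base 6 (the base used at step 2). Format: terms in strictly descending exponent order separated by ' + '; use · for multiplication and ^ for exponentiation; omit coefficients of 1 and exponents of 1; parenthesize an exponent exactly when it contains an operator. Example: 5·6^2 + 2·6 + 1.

9 —HB4→ 2·4 + 1 —bump→ 2·5 + 1 = 11 —(−1)→ 10
10 —HB5→ 2·5 —bump→ 2·6 = 12 —(−1)→ 11
11 —HB6→ 6 + 5 —bump→ 7 + 5 = 12 —(−1)→ 11

6 + 5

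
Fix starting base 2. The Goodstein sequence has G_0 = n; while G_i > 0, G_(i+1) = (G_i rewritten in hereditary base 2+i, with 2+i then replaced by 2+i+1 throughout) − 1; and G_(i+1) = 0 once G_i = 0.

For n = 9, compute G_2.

G_0 = 9. HB_2(9) = 2^(2 + 1) + 1. Bump = 82. G_1 = 81.
G_1 = 81. HB_3(81) = 3^(3 + 1). Bump = 1024. G_2 = 1023.
G_2 = 1023. HB_4(1023) = 3·4^4 + 3·4^3 + 3·4^2 + 3·4 + 3. Bump = 9843. G_3 = 9842.

1023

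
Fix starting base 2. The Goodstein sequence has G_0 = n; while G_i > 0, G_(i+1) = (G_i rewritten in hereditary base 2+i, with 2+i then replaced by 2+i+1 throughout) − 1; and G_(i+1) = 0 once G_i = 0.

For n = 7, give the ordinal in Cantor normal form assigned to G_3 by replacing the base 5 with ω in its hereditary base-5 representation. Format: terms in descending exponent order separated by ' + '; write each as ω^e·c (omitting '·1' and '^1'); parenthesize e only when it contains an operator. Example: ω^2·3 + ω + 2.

ω^ω + 2

step 0: 7 = 2^2 + 2 + 1; sub 3 for 2: 3^3 + 3 + 1; = 31; G_1 = 31−1 = 30
step 1: 30 = 3^3 + 3; sub 4 for 3: 4^4 + 4; = 260; G_2 = 260−1 = 259
step 2: 259 = 4^4 + 3; sub 5 for 4: 5^5 + 3; = 3128; G_3 = 3128−1 = 3127
step 3: 3127 = 5^5 + 2; sub 6 for 5: 6^6 + 2; = 46658; G_4 = 46658−1 = 46657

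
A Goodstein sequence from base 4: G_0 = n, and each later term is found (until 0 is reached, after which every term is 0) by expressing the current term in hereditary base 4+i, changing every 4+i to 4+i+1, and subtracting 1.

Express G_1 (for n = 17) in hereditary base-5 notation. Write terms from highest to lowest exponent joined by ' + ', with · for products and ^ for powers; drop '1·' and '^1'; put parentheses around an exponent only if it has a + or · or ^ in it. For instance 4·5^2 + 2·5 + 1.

5^2

base 4: 17 = 4^2 + 1; at 5: 5^2 + 1 = 26; next = 25
base 5: 25 = 5^2; at 6: 6^2 = 36; next = 35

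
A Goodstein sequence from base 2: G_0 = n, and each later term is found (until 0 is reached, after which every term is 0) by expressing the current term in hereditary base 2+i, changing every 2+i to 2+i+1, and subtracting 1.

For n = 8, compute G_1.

G_0 = 8. HB_2(8) = 2^(2 + 1). Bump = 81. G_1 = 80.
G_1 = 80. HB_3(80) = 2·3^3 + 2·3^2 + 2·3 + 2. Bump = 554. G_2 = 553.

80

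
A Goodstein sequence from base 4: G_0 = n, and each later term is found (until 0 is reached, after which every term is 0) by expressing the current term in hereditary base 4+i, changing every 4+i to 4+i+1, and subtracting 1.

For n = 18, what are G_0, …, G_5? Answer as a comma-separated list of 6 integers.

18 —HB4→ 4^2 + 2 —bump→ 5^2 + 2 = 27 —(−1)→ 26
26 —HB5→ 5^2 + 1 —bump→ 6^2 + 1 = 37 —(−1)→ 36
36 —HB6→ 6^2 —bump→ 7^2 = 49 —(−1)→ 48
48 —HB7→ 6·7 + 6 —bump→ 6·8 + 6 = 54 —(−1)→ 53
53 —HB8→ 6·8 + 5 —bump→ 6·9 + 5 = 59 —(−1)→ 58

18, 26, 36, 48, 53, 58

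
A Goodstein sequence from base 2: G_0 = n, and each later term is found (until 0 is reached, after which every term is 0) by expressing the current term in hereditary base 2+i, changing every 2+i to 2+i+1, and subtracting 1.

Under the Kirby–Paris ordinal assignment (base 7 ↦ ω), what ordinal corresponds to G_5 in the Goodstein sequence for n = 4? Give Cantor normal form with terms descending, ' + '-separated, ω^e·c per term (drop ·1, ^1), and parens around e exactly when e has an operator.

ω^2·2 + ω + 4

G_0=4  [base 2] 2^2  →[2↦3]→  3^3 = 27  −1 ⇒ G_1=26
G_1=26  [base 3] 2·3^2 + 2·3 + 2  →[3↦4]→  2·4^2 + 2·4 + 2 = 42  −1 ⇒ G_2=41
G_2=41  [base 4] 2·4^2 + 2·4 + 1  →[4↦5]→  2·5^2 + 2·5 + 1 = 61  −1 ⇒ G_3=60
G_3=60  [base 5] 2·5^2 + 2·5  →[5↦6]→  2·6^2 + 2·6 = 84  −1 ⇒ G_4=83
G_4=83  [base 6] 2·6^2 + 6 + 5  →[6↦7]→  2·7^2 + 7 + 5 = 110  −1 ⇒ G_5=109
G_5=109  [base 7] 2·7^2 + 7 + 4  →[7↦8]→  2·8^2 + 8 + 4 = 140  −1 ⇒ G_6=139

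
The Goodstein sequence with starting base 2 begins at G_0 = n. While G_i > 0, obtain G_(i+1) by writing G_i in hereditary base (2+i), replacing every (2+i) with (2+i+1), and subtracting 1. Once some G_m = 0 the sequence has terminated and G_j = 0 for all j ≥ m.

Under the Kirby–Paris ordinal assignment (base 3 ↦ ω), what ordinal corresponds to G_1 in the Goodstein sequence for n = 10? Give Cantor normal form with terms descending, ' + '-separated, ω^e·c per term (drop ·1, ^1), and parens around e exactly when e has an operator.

ω^(ω + 1) + 2

[0] 10 ≡ 2^(2 + 1) + 2 (base 2). Lift 3: 84. −1: 83.
[1] 83 ≡ 3^(3 + 1) + 2 (base 3). Lift 4: 1026. −1: 1025.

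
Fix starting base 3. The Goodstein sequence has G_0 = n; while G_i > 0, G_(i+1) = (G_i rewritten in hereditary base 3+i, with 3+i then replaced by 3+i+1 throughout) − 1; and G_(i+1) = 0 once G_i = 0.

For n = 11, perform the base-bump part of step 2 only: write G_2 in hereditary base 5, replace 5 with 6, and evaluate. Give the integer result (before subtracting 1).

36

i=0: 11 = 3^2 + 2 (b=3); 3→4: 4^2 + 2 = 18; 18−1 = 17
i=1: 17 = 4^2 + 1 (b=4); 4→5: 5^2 + 1 = 26; 26−1 = 25
i=2: 25 = 5^2 (b=5); 5→6: 6^2 = 36; 36−1 = 35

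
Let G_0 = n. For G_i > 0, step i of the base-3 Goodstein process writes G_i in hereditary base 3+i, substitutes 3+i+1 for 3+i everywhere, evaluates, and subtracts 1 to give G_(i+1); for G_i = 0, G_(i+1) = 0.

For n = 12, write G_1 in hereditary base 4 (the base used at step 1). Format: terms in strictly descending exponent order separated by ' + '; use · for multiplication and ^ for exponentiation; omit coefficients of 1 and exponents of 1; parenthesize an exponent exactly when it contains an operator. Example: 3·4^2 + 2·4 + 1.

4^2 + 3

i=0: 12 = 3^2 + 3 (b=3); 3→4: 4^2 + 4 = 20; 20−1 = 19
i=1: 19 = 4^2 + 3 (b=4); 4→5: 5^2 + 3 = 28; 28−1 = 27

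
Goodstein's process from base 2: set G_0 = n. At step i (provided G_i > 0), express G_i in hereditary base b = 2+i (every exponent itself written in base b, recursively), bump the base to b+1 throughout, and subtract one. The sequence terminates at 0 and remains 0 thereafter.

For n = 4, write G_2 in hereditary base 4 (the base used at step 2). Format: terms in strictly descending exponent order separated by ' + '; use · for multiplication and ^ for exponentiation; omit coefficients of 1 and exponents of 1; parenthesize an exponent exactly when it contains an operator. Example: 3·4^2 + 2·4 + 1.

2·4^2 + 2·4 + 1

4 —HB2→ 2^2 —bump→ 3^3 = 27 —(−1)→ 26
26 —HB3→ 2·3^2 + 2·3 + 2 —bump→ 2·4^2 + 2·4 + 2 = 42 —(−1)→ 41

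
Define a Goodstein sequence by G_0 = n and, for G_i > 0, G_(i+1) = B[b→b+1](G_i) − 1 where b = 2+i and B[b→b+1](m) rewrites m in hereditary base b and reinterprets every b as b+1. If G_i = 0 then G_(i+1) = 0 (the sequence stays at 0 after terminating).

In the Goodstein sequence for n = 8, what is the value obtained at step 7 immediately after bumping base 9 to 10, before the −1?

20000000212

8 —HB2→ 2^(2 + 1) —bump→ 3^(3 + 1) = 81 —(−1)→ 80
80 —HB3→ 2·3^3 + 2·3^2 + 2·3 + 2 —bump→ 2·4^4 + 2·4^2 + 2·4 + 2 = 554 —(−1)→ 553
553 —HB4→ 2·4^4 + 2·4^2 + 2·4 + 1 —bump→ 2·5^5 + 2·5^2 + 2·5 + 1 = 6311 —(−1)→ 6310
6310 —HB5→ 2·5^5 + 2·5^2 + 2·5 —bump→ 2·6^6 + 2·6^2 + 2·6 = 93396 —(−1)→ 93395
93395 —HB6→ 2·6^6 + 2·6^2 + 6 + 5 —bump→ 2·7^7 + 2·7^2 + 7 + 5 = 1647196 —(−1)→ 1647195
1647195 —HB7→ 2·7^7 + 2·7^2 + 7 + 4 —bump→ 2·8^8 + 2·8^2 + 8 + 4 = 33554572 —(−1)→ 33554571
33554571 —HB8→ 2·8^8 + 2·8^2 + 8 + 3 —bump→ 2·9^9 + 2·9^2 + 9 + 3 = 774841152 —(−1)→ 774841151
774841151 —HB9→ 2·9^9 + 2·9^2 + 9 + 2 —bump→ 2·10^10 + 2·10^2 + 10 + 2 = 20000000212 —(−1)→ 20000000211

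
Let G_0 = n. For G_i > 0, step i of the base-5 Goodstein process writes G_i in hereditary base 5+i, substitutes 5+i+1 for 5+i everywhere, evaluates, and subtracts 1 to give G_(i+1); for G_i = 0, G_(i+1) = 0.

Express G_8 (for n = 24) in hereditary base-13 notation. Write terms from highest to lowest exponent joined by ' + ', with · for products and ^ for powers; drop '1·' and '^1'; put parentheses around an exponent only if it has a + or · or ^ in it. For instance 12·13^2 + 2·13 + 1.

G_0 = 24. HB_5(24) = 4·5 + 4. Bump = 28. G_1 = 27.
G_1 = 27. HB_6(27) = 4·6 + 3. Bump = 31. G_2 = 30.
G_2 = 30. HB_7(30) = 4·7 + 2. Bump = 34. G_3 = 33.
G_3 = 33. HB_8(33) = 4·8 + 1. Bump = 37. G_4 = 36.
G_4 = 36. HB_9(36) = 4·9. Bump = 40. G_5 = 39.
G_5 = 39. HB_10(39) = 3·10 + 9. Bump = 42. G_6 = 41.
G_6 = 41. HB_11(41) = 3·11 + 8. Bump = 44. G_7 = 43.
G_7 = 43. HB_12(43) = 3·12 + 7. Bump = 46. G_8 = 45.

3·13 + 6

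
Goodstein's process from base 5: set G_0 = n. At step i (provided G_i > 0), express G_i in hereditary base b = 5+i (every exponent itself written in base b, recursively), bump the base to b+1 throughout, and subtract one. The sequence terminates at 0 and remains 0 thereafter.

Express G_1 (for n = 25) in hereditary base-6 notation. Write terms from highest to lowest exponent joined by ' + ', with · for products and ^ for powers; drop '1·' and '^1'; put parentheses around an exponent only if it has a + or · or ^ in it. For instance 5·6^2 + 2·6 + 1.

5·6 + 5

25 —HB5→ 5^2 —bump→ 6^2 = 36 —(−1)→ 35
35 —HB6→ 5·6 + 5 —bump→ 5·7 + 5 = 40 —(−1)→ 39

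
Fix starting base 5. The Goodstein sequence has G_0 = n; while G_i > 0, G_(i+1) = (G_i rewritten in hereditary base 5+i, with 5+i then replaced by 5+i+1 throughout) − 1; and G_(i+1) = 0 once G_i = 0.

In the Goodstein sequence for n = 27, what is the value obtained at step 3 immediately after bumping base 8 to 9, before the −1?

[0] 27 ≡ 5^2 + 2 (base 5). Lift 6: 38. −1: 37.
[1] 37 ≡ 6^2 + 1 (base 6). Lift 7: 50. −1: 49.
[2] 49 ≡ 7^2 (base 7). Lift 8: 64. −1: 63.

70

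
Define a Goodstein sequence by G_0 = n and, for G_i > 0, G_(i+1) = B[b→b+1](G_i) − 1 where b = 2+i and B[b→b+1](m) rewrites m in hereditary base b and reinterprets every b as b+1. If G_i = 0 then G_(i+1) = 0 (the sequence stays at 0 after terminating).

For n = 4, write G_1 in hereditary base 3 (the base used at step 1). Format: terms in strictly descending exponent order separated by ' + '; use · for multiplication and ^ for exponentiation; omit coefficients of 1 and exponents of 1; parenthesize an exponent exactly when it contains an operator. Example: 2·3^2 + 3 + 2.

G_0=4  [base 2] 2^2  →[2↦3]→  3^3 = 27  −1 ⇒ G_1=26
G_1=26  [base 3] 2·3^2 + 2·3 + 2  →[3↦4]→  2·4^2 + 2·4 + 2 = 42  −1 ⇒ G_2=41

2·3^2 + 2·3 + 2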